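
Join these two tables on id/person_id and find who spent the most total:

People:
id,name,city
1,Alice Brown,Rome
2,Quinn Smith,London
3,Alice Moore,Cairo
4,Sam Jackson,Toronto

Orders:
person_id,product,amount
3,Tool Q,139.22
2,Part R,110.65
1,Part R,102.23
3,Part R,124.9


Join on: people.id = orders.person_id

Joined rows:
  Alice Moore (Cairo) bought Tool Q for $139.22
  Quinn Smith (London) bought Part R for $110.65
  Alice Brown (Rome) bought Part R for $102.23
  Alice Moore (Cairo) bought Part R for $124.9

Total per person:
  Alice Moore: $264.12
  Quinn Smith: $110.65
  Alice Brown: $102.23

Top spender: Alice Moore ($264.12)

Alice Moore ($264.12)


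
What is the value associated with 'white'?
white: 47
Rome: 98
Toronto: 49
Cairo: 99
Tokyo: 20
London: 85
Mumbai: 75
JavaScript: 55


Looking up key 'white'
Value: 47

47


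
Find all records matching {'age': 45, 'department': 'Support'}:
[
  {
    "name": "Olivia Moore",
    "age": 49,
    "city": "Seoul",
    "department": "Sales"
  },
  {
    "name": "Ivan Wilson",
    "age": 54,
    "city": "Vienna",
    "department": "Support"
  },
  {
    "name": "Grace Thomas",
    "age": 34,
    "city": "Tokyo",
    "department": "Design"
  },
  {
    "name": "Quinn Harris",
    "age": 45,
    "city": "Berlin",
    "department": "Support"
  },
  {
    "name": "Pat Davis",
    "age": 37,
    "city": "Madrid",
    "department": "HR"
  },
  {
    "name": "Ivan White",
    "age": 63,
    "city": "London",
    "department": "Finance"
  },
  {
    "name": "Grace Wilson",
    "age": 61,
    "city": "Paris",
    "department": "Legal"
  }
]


Search criteria: {'age': 45, 'department': 'Support'}

Checking 7 records:
  Olivia Moore: {age: 49, department: Sales}
  Ivan Wilson: {age: 54, department: Support}
  Grace Thomas: {age: 34, department: Design}
  Quinn Harris: {age: 45, department: Support} <-- MATCH
  Pat Davis: {age: 37, department: HR}
  Ivan White: {age: 63, department: Finance}
  Grace Wilson: {age: 61, department: Legal}

Matches: ["Quinn Harris"]

["Quinn Harris"]


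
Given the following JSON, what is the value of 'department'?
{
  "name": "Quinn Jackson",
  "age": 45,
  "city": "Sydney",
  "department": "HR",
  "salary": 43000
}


Looking up field 'department'
Value: HR

HR


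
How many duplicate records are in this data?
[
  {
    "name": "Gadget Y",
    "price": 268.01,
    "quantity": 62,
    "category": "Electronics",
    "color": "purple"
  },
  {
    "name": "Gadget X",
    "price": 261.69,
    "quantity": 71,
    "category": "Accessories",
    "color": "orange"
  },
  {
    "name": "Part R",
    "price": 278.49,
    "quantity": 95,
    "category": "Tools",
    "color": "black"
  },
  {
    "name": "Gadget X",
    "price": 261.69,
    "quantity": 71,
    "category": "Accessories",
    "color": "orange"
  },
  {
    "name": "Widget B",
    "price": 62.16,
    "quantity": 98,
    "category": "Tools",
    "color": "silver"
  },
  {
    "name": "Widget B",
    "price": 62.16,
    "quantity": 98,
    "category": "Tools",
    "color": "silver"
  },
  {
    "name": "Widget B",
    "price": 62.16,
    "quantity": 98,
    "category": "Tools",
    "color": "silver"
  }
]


Checking 7 records for duplicates:

  Row 1: Gadget Y ($268.01, qty 62)
  Row 2: Gadget X ($261.69, qty 71)
  Row 3: Part R ($278.49, qty 95)
  Row 4: Gadget X ($261.69, qty 71) <-- DUPLICATE
  Row 5: Widget B ($62.16, qty 98)
  Row 6: Widget B ($62.16, qty 98) <-- DUPLICATE
  Row 7: Widget B ($62.16, qty 98) <-- DUPLICATE

Duplicates found: 3
Unique records: 4

3 duplicates, 4 unique


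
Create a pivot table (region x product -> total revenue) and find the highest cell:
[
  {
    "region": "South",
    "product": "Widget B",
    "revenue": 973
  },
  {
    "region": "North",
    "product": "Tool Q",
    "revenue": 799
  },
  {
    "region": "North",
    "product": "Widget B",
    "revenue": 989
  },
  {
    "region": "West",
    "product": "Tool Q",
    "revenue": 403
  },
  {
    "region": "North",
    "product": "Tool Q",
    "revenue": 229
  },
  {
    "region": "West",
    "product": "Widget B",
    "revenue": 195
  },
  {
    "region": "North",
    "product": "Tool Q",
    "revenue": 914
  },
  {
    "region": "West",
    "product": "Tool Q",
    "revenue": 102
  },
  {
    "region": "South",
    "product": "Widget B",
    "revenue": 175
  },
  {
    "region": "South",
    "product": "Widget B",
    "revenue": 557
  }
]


Pivot: region (rows) x product (columns) -> total revenue

     Tool Q        Widget B    
North         1942           989  
South            0          1705  
West           505           195  

Highest: North / Tool Q = $1942

North / Tool Q = $1942


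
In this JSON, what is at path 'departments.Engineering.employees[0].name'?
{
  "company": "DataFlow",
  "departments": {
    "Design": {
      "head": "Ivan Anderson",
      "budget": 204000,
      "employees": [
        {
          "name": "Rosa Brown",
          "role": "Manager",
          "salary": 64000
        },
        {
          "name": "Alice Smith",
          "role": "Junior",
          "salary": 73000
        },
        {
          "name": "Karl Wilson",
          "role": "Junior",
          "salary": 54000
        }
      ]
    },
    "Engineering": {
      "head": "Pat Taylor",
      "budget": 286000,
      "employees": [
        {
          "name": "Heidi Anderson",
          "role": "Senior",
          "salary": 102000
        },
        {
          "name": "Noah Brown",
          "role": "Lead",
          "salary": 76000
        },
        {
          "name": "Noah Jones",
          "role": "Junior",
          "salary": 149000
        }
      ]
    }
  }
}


Path: departments.Engineering.employees[0].name

Navigate:
  -> departments
  -> Engineering
  -> employees[0].name = 'Heidi Anderson'

Heidi Anderson


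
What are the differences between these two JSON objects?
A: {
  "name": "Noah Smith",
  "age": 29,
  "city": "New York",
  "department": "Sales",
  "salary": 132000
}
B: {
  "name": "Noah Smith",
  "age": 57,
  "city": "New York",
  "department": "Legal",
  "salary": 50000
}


Comparing each field (in key order):
  name: same
  age: DIFFERENT
  city: same
  department: DIFFERENT
  salary: DIFFERENT
Differences:
  age: 29 -> 57
  department: Sales -> Legal
  salary: 132000 -> 50000

3 field(s) changed

3 changes: age, department, salary


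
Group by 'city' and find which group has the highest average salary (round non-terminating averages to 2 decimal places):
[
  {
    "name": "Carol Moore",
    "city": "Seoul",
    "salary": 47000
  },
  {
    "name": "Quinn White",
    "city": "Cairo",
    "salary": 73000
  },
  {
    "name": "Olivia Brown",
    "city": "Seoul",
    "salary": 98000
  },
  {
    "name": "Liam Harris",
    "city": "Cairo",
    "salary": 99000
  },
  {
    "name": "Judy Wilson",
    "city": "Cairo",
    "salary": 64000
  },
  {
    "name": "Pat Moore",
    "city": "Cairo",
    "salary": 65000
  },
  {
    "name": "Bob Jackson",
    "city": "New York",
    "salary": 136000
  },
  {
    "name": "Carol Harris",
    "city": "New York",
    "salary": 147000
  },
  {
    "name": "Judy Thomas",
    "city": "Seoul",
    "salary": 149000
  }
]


Group by: city

Groups:
  Cairo: 4 people, avg salary = 301000/4 = $75250
  New York: 2 people, avg salary = 283000/2 = $141500
  Seoul: 3 people, avg salary = 294000/3 = $98000

Highest average salary: New York ($141500)

New York ($141500)


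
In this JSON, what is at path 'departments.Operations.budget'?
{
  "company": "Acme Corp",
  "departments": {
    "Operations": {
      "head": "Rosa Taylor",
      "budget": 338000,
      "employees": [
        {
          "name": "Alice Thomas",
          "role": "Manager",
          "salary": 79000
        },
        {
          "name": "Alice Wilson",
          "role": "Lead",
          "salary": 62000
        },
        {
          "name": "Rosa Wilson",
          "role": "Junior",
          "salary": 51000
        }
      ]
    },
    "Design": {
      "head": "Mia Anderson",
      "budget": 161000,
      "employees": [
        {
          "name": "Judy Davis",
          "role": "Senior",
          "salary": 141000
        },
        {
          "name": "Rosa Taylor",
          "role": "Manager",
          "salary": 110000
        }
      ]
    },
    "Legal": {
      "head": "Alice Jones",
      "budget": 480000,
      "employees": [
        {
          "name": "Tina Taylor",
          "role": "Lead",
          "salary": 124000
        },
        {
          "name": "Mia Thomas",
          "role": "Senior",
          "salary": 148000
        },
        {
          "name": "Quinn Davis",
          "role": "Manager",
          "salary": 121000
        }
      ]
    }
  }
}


Path: departments.Operations.budget

Navigate:
  -> departments
  -> Operations
  -> budget = 338000

338000


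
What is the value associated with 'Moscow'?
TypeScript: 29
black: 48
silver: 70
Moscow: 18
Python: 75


Looking up key 'Moscow'
Value: 18

18


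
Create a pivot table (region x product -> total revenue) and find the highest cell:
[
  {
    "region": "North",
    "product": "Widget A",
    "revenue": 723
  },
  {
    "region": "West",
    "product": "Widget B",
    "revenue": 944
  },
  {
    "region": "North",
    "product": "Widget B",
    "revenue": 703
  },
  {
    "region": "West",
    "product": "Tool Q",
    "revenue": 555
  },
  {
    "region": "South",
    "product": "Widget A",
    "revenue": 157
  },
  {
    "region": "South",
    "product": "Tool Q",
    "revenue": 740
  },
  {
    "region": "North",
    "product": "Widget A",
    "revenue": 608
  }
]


Pivot: region (rows) x product (columns) -> total revenue

     Tool Q        Widget A      Widget B    
North            0          1331           703  
South          740           157             0  
West           555             0           944  

Highest: North / Widget A = $1331

North / Widget A = $1331


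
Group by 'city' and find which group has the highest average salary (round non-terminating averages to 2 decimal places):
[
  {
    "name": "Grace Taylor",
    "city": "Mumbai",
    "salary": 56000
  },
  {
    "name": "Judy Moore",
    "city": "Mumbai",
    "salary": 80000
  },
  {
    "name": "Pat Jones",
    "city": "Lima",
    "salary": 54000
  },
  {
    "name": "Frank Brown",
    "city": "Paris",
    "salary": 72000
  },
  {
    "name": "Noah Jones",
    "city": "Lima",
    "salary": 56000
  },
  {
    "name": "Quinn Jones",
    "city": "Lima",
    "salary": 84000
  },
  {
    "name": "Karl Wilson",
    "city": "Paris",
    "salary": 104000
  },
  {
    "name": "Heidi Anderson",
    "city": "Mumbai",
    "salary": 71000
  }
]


Group by: city

Groups:
  Lima: 3 people, avg salary = 194000/3 ≈ $64666.67
  Mumbai: 3 people, avg salary = 207000/3 = $69000
  Paris: 2 people, avg salary = 176000/2 = $88000

Highest average salary: Paris ($88000)

Paris ($88000)


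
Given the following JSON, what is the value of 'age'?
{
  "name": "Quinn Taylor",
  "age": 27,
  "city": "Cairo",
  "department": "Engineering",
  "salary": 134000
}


Looking up field 'age'
Value: 27

27


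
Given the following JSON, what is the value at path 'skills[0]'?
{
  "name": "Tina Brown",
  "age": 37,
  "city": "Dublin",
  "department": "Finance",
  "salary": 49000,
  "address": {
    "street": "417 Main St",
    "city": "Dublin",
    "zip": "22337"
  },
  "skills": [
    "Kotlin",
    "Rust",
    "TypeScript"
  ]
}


Query: skills[0]
Path: skills -> first element
Value: Kotlin

Kotlin


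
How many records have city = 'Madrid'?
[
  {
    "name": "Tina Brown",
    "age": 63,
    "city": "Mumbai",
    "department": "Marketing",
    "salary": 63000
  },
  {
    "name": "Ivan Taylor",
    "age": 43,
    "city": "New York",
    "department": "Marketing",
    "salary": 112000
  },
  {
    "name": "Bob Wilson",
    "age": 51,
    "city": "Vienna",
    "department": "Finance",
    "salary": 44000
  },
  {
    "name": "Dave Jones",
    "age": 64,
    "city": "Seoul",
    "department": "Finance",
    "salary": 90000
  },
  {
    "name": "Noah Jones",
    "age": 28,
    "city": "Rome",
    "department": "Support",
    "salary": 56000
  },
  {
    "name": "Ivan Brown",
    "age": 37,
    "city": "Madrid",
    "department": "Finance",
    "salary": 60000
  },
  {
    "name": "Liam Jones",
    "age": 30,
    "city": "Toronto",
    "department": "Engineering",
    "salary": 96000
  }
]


Data: 7 records
Condition: city = 'Madrid'

Checking each record:
  Tina Brown: Mumbai
  Ivan Taylor: New York
  Bob Wilson: Vienna
  Dave Jones: Seoul
  Noah Jones: Rome
  Ivan Brown: Madrid MATCH
  Liam Jones: Toronto

Count: 1

1


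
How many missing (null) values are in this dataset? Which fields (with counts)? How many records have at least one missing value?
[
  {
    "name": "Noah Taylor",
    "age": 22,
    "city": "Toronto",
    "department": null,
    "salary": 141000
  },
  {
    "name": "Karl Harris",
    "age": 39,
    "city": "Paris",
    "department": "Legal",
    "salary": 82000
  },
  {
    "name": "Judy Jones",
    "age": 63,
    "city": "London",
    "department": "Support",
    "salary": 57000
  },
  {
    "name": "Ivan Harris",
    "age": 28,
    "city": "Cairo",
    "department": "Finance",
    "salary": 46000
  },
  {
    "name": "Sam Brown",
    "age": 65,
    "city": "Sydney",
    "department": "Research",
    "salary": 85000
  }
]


Checking for missing (null) values in 5 records:

  Noah Taylor: department
  Karl Harris: complete
  Judy Jones: complete
  Ivan Harris: complete
  Sam Brown: complete

Per field:
  name: 0 missing
  age: 0 missing
  city: 0 missing
  department: 1 missing
  salary: 0 missing

Total missing values: 1
Records with any missing: 1

1 missing values (department: 1); 1 incomplete records


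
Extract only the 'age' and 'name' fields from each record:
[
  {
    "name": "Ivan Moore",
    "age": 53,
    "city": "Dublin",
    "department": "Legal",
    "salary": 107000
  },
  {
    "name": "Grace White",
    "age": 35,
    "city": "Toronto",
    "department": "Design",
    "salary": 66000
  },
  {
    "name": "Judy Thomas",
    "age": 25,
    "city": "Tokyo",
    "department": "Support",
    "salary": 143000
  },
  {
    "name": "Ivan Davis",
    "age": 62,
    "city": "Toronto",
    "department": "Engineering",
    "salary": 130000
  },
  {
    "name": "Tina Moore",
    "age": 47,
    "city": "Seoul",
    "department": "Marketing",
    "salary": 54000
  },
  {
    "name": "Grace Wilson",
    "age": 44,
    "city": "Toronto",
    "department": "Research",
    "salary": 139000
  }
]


Original: 6 records with fields: name, age, city, department, salary
Keep: ['age', 'name']
Drop: ['city', 'department', 'salary']
Result: 6 records, 2 fields each

[
  {
    "age": 53,
    "name": "Ivan Moore"
  },
  {
    "age": 35,
    "name": "Grace White"
  },
  {
    "age": 25,
    "name": "Judy Thomas"
  },
  {
    "age": 62,
    "name": "Ivan Davis"
  },
  {
    "age": 47,
    "name": "Tina Moore"
  },
  {
    "age": 44,
    "name": "Grace Wilson"
  }
]


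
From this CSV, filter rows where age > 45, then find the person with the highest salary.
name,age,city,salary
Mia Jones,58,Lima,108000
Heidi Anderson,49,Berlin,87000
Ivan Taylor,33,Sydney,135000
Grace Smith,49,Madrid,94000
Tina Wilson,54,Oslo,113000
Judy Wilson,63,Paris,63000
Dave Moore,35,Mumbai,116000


Filter: age > 45
Sort by: salary (descending)

Filtered records (5):
  Tina Wilson, age 54, salary $113000
  Mia Jones, age 58, salary $108000
  Grace Smith, age 49, salary $94000
  Heidi Anderson, age 49, salary $87000
  Judy Wilson, age 63, salary $63000

Highest salary: Tina Wilson ($113000)

Tina Wilson


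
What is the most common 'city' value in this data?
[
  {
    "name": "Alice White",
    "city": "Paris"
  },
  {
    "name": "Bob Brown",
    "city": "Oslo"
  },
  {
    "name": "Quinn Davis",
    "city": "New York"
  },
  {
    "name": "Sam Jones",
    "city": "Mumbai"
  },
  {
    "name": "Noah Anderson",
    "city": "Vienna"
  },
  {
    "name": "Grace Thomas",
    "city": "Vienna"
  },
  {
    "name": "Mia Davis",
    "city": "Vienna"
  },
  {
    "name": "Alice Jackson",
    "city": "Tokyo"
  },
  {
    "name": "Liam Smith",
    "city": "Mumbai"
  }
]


Counting 'city' values across 9 records:

  Vienna: 3 ###
  Mumbai: 2 ##
  Paris: 1 #
  Oslo: 1 #
  New York: 1 #
  Tokyo: 1 #

Most common: Vienna (3 times)

Vienna (3 times)


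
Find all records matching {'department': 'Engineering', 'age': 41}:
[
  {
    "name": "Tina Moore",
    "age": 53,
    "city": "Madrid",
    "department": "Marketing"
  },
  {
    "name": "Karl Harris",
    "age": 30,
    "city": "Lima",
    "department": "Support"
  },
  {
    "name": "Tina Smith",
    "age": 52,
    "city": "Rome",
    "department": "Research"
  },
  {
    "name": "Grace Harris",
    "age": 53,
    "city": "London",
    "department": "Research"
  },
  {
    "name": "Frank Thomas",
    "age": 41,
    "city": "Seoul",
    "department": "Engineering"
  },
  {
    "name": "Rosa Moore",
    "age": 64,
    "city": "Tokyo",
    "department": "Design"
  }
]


Search criteria: {'department': 'Engineering', 'age': 41}

Checking 6 records:
  Tina Moore: {department: Marketing, age: 53}
  Karl Harris: {department: Support, age: 30}
  Tina Smith: {department: Research, age: 52}
  Grace Harris: {department: Research, age: 53}
  Frank Thomas: {department: Engineering, age: 41} <-- MATCH
  Rosa Moore: {department: Design, age: 64}

Matches: ["Frank Thomas"]

["Frank Thomas"]


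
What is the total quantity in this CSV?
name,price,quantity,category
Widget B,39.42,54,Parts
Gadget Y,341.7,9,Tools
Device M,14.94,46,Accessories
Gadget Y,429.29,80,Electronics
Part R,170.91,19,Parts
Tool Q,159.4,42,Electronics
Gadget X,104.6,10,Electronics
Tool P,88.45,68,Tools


Computing total quantity:
Values: [54, 9, 46, 80, 19, 42, 10, 68]
Sum = 328

328


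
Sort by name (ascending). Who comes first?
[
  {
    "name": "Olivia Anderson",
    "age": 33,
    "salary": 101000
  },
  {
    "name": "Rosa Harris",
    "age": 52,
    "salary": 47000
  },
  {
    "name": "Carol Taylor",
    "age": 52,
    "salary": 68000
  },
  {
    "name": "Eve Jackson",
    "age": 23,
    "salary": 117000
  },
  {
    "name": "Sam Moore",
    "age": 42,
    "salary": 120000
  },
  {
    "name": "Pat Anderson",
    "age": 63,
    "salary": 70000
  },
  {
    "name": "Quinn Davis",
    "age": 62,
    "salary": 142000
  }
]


Sort by: name (ascending)

Sorted order:
  1. Carol Taylor (name = Carol Taylor)
  2. Eve Jackson (name = Eve Jackson)
  3. Olivia Anderson (name = Olivia Anderson)
  4. Pat Anderson (name = Pat Anderson)
  5. Quinn Davis (name = Quinn Davis)
  6. Rosa Harris (name = Rosa Harris)
  7. Sam Moore (name = Sam Moore)

First: Carol Taylor

Carol Taylor


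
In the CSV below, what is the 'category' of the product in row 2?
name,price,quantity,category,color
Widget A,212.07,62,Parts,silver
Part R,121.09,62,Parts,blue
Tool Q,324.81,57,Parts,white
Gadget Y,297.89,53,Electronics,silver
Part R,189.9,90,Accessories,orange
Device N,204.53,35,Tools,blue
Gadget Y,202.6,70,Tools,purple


Query: Row 2 ('Part R'), column 'category'
Value: Parts

Parts


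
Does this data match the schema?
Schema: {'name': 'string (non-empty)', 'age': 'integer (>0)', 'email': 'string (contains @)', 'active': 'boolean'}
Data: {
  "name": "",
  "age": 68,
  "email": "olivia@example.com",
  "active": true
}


Validating each field against schema:
  name: FAIL ("" is an empty string)
  age: OK (positive integer)
  email: OK (string with @)
  active: OK (boolean)

Result: INVALID (1 error: name)

INVALID (1 error: name)


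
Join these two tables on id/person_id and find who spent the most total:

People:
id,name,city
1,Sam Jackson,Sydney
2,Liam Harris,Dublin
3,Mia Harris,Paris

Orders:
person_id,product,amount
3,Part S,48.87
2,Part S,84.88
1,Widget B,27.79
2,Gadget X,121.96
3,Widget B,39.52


Join on: people.id = orders.person_id

Joined rows:
  Mia Harris (Paris) bought Part S for $48.87
  Liam Harris (Dublin) bought Part S for $84.88
  Sam Jackson (Sydney) bought Widget B for $27.79
  Liam Harris (Dublin) bought Gadget X for $121.96
  Mia Harris (Paris) bought Widget B for $39.52

Total per person:
  Liam Harris: $206.84
  Mia Harris: $88.39
  Sam Jackson: $27.79

Top spender: Liam Harris ($206.84)

Liam Harris ($206.84)


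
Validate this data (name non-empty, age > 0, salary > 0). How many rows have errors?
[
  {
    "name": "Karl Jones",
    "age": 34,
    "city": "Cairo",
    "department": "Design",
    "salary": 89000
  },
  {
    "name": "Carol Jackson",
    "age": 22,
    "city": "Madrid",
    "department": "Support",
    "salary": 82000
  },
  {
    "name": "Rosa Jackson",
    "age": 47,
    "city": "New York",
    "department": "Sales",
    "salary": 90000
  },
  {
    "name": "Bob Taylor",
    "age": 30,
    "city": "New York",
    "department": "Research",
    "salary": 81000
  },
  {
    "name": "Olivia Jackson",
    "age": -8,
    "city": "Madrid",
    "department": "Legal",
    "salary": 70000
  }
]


Validating 5 records:
Rules: name non-empty, age > 0, salary > 0

  Row 1 (Karl Jones): OK
  Row 2 (Carol Jackson): OK
  Row 3 (Rosa Jackson): OK
  Row 4 (Bob Taylor): OK
  Row 5 (Olivia Jackson): negative age: -8

Total errors: 1

1 errors


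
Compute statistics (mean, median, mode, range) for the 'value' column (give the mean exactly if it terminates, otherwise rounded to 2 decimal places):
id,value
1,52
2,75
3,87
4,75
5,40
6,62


Data: [52, 75, 87, 75, 40, 62]
Count: 6
Sum: 391
Mean: 391/6 ≈ 65.17 (rounded to 2 decimal places)
Sorted: [40, 52, 62, 75, 75, 87]
Median: 68.5
Mode: 75 (2 times)
Range: 87 - 40 = 47
Min: 40, Max: 87

mean≈65.17, median=68.5, mode=75, range=47


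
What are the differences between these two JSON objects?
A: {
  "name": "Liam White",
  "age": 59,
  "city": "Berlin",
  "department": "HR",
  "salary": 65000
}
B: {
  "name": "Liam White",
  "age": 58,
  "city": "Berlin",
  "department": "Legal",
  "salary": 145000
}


Comparing each field (in key order):
  name: same
  age: DIFFERENT
  city: same
  department: DIFFERENT
  salary: DIFFERENT
Differences:
  age: 59 -> 58
  department: HR -> Legal
  salary: 65000 -> 145000

3 field(s) changed

3 changes: age, department, salary


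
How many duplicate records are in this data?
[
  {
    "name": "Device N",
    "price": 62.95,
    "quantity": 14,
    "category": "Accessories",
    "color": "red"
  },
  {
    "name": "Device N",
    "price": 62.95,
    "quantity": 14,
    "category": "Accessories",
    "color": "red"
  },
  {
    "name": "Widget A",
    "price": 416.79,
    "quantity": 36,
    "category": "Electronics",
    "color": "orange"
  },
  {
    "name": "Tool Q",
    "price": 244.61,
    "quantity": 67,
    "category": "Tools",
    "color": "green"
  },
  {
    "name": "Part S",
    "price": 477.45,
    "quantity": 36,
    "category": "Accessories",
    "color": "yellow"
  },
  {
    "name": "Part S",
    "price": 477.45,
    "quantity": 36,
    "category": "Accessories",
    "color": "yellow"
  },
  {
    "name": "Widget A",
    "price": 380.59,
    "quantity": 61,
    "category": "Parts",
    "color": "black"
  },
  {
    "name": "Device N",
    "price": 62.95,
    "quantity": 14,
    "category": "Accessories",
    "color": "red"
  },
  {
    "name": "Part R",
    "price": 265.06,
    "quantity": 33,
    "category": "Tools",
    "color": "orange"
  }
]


Checking 9 records for duplicates:

  Row 1: Device N ($62.95, qty 14)
  Row 2: Device N ($62.95, qty 14) <-- DUPLICATE
  Row 3: Widget A ($416.79, qty 36)
  Row 4: Tool Q ($244.61, qty 67)
  Row 5: Part S ($477.45, qty 36)
  Row 6: Part S ($477.45, qty 36) <-- DUPLICATE
  Row 7: Widget A ($380.59, qty 61)
  Row 8: Device N ($62.95, qty 14) <-- DUPLICATE
  Row 9: Part R ($265.06, qty 33)

Duplicates found: 3
Unique records: 6

3 duplicates, 6 unique


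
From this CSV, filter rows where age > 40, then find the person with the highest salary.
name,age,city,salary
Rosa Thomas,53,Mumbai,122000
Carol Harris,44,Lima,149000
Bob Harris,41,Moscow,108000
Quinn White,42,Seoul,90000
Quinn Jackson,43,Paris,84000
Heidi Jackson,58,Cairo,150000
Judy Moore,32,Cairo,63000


Filter: age > 40
Sort by: salary (descending)

Filtered records (6):
  Heidi Jackson, age 58, salary $150000
  Carol Harris, age 44, salary $149000
  Rosa Thomas, age 53, salary $122000
  Bob Harris, age 41, salary $108000
  Quinn White, age 42, salary $90000
  Quinn Jackson, age 43, salary $84000

Highest salary: Heidi Jackson ($150000)

Heidi Jackson


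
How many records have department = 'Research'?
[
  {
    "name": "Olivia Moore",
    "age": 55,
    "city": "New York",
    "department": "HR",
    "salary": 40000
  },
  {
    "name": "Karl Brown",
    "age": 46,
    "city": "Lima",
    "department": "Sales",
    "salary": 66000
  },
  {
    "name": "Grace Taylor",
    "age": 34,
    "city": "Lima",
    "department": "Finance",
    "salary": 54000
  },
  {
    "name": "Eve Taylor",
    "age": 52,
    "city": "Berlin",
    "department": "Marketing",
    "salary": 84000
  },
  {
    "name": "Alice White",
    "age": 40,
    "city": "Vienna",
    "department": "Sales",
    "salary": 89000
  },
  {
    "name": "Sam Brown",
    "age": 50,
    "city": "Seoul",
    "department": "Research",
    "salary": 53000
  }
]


Data: 6 records
Condition: department = 'Research'

Checking each record:
  Olivia Moore: HR
  Karl Brown: Sales
  Grace Taylor: Finance
  Eve Taylor: Marketing
  Alice White: Sales
  Sam Brown: Research MATCH

Count: 1

1


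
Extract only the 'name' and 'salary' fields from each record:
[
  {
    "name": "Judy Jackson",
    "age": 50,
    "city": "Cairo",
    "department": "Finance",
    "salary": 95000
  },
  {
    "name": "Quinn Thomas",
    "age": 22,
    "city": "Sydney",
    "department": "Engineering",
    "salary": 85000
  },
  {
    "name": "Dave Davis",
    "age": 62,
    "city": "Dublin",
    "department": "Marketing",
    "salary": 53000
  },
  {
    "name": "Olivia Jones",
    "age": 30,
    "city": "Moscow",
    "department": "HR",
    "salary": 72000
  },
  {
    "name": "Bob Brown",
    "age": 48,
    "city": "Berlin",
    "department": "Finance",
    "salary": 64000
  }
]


Original: 5 records with fields: name, age, city, department, salary
Keep: ['name', 'salary']
Drop: ['age', 'city', 'department']
Result: 5 records, 2 fields each

[
  {
    "name": "Judy Jackson",
    "salary": 95000
  },
  {
    "name": "Quinn Thomas",
    "salary": 85000
  },
  {
    "name": "Dave Davis",
    "salary": 53000
  },
  {
    "name": "Olivia Jones",
    "salary": 72000
  },
  {
    "name": "Bob Brown",
    "salary": 64000
  }
]


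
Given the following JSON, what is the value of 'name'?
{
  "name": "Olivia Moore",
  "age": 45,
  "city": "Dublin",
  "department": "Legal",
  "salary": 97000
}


Looking up field 'name'
Value: Olivia Moore

Olivia Moore


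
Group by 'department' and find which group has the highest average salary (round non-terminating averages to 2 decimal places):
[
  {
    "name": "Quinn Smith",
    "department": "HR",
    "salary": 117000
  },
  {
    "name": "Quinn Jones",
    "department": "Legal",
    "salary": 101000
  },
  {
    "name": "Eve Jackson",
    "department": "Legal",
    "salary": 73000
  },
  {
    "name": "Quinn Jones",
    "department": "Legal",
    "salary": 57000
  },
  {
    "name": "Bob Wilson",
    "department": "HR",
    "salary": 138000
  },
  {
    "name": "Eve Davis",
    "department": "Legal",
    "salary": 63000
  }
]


Group by: department

Groups:
  HR: 2 people, avg salary = 255000/2 = $127500
  Legal: 4 people, avg salary = 294000/4 = $73500

Highest average salary: HR ($127500)

HR ($127500)


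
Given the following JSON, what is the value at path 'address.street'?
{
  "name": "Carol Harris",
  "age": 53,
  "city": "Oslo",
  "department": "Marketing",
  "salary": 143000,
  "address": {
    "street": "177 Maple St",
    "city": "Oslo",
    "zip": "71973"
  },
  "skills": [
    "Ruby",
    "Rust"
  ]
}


Query: address.street
Path: address -> street
Value: 177 Maple St

177 Maple St


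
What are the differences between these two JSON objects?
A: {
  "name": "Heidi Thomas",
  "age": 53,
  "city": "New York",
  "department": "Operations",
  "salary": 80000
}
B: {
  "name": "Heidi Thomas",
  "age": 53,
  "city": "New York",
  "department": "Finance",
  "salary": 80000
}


Comparing each field (in key order):
  name: same
  age: same
  city: same
  department: DIFFERENT
  salary: same
Differences:
  department: Operations -> Finance

1 field(s) changed

1 change: department


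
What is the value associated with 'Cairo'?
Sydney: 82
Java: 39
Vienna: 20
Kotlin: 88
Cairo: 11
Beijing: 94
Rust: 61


Looking up key 'Cairo'
Value: 11

11


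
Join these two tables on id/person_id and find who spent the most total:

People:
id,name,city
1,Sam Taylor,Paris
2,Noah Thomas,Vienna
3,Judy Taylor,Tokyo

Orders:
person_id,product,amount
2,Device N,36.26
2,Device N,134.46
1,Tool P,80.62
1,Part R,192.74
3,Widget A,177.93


Join on: people.id = orders.person_id

Joined rows:
  Noah Thomas (Vienna) bought Device N for $36.26
  Noah Thomas (Vienna) bought Device N for $134.46
  Sam Taylor (Paris) bought Tool P for $80.62
  Sam Taylor (Paris) bought Part R for $192.74
  Judy Taylor (Tokyo) bought Widget A for $177.93

Total per person:
  Sam Taylor: $273.36
  Judy Taylor: $177.93
  Noah Thomas: $170.72

Top spender: Sam Taylor ($273.36)

Sam Taylor ($273.36)


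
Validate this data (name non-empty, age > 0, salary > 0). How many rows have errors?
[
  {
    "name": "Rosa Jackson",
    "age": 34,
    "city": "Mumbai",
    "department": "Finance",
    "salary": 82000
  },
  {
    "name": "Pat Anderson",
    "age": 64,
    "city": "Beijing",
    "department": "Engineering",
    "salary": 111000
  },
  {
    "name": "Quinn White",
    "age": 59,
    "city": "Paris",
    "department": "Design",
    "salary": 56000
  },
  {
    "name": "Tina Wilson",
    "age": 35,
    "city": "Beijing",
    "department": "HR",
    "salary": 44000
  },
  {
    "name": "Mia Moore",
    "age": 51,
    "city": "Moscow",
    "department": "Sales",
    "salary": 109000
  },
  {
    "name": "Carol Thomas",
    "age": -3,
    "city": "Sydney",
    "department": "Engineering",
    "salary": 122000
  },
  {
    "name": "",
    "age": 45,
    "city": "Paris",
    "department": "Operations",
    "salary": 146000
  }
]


Validating 7 records:
Rules: name non-empty, age > 0, salary > 0

  Row 1 (Rosa Jackson): OK
  Row 2 (Pat Anderson): OK
  Row 3 (Quinn White): OK
  Row 4 (Tina Wilson): OK
  Row 5 (Mia Moore): OK
  Row 6 (Carol Thomas): negative age: -3
  Row 7 (???): empty name

Total errors: 2

2 errors


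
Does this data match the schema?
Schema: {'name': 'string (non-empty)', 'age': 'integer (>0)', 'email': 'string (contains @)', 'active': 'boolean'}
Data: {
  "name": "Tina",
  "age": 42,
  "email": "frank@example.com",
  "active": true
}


Validating each field against schema:
  name: OK (non-empty string)
  age: OK (positive integer)
  email: OK (string with @)
  active: OK (boolean)

Result: VALID

VALID


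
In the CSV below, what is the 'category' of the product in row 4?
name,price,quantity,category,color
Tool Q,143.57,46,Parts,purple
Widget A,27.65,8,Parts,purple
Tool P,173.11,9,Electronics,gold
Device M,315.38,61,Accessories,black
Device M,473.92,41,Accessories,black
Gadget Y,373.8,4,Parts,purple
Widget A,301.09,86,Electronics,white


Query: Row 4 ('Device M'), column 'category'
Value: Accessories

Accessories


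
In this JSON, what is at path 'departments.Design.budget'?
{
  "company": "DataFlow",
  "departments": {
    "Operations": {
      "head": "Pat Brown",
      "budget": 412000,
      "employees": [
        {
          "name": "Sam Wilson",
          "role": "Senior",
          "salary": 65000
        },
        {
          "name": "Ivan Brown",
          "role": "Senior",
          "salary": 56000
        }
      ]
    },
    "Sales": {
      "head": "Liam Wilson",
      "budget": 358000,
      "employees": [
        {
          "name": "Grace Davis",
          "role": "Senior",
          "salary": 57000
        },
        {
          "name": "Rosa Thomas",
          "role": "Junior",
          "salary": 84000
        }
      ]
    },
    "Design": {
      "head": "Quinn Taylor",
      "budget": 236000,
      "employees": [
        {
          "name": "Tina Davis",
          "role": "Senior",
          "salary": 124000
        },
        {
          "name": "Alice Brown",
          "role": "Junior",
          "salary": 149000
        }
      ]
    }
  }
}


Path: departments.Design.budget

Navigate:
  -> departments
  -> Design
  -> budget = 236000

236000


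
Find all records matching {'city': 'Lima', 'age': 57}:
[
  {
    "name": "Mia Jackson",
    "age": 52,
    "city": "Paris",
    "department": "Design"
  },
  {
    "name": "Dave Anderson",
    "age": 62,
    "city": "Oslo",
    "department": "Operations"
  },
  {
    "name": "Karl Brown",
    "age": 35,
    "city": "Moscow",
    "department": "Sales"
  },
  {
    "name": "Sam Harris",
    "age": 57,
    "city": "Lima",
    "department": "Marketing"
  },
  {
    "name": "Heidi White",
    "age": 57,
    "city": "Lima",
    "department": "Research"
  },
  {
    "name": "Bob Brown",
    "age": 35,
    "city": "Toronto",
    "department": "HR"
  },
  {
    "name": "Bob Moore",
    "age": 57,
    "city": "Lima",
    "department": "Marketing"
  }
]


Search criteria: {'city': 'Lima', 'age': 57}

Checking 7 records:
  Mia Jackson: {city: Paris, age: 52}
  Dave Anderson: {city: Oslo, age: 62}
  Karl Brown: {city: Moscow, age: 35}
  Sam Harris: {city: Lima, age: 57} <-- MATCH
  Heidi White: {city: Lima, age: 57} <-- MATCH
  Bob Brown: {city: Toronto, age: 35}
  Bob Moore: {city: Lima, age: 57} <-- MATCH

Matches: ["Sam Harris", "Heidi White", "Bob Moore"]

["Sam Harris", "Heidi White", "Bob Moore"]


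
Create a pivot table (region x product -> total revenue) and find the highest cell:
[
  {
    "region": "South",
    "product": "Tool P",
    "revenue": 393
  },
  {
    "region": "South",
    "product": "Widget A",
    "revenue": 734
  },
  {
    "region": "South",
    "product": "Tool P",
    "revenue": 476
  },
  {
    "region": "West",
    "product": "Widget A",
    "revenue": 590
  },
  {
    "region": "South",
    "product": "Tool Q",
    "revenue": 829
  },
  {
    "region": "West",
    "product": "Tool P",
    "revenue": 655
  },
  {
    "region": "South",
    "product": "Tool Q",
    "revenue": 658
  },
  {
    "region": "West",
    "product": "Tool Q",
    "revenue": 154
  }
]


Pivot: region (rows) x product (columns) -> total revenue

     Tool P        Tool Q        Widget A    
South          869          1487           734  
West           655           154           590  

Highest: South / Tool Q = $1487

South / Tool Q = $1487


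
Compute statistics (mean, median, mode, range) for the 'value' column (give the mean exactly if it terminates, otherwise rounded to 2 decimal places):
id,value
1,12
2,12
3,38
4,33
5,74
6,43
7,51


Data: [12, 12, 38, 33, 74, 43, 51]
Count: 7
Sum: 263
Mean: 263/7 ≈ 37.57 (rounded to 2 decimal places)
Sorted: [12, 12, 33, 38, 43, 51, 74]
Median: 38.0
Mode: 12 (2 times)
Range: 74 - 12 = 62
Min: 12, Max: 74

mean≈37.57, median=38.0, mode=12, range=62


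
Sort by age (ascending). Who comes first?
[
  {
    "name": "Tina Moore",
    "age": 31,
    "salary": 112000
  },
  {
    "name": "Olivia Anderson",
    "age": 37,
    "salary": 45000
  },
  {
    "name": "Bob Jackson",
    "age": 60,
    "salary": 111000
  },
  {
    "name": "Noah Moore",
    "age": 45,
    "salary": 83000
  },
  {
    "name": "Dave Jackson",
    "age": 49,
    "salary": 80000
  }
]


Sort by: age (ascending)

Sorted order:
  1. Tina Moore (age = 31)
  2. Olivia Anderson (age = 37)
  3. Noah Moore (age = 45)
  4. Dave Jackson (age = 49)
  5. Bob Jackson (age = 60)

First: Tina Moore

Tina Moore


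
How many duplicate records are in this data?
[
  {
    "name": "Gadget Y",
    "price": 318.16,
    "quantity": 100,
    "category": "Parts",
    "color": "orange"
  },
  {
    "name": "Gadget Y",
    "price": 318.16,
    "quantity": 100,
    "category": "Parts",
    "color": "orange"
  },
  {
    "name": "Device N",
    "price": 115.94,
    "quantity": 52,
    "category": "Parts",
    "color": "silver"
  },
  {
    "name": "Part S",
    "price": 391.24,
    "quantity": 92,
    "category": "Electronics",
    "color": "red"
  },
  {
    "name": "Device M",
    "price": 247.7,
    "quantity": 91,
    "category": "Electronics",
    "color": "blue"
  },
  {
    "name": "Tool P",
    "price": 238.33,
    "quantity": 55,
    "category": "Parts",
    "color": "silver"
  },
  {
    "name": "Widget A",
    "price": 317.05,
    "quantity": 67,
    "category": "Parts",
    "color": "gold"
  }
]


Checking 7 records for duplicates:

  Row 1: Gadget Y ($318.16, qty 100)
  Row 2: Gadget Y ($318.16, qty 100) <-- DUPLICATE
  Row 3: Device N ($115.94, qty 52)
  Row 4: Part S ($391.24, qty 92)
  Row 5: Device M ($247.7, qty 91)
  Row 6: Tool P ($238.33, qty 55)
  Row 7: Widget A ($317.05, qty 67)

Duplicates found: 1
Unique records: 6

1 duplicates, 6 unique


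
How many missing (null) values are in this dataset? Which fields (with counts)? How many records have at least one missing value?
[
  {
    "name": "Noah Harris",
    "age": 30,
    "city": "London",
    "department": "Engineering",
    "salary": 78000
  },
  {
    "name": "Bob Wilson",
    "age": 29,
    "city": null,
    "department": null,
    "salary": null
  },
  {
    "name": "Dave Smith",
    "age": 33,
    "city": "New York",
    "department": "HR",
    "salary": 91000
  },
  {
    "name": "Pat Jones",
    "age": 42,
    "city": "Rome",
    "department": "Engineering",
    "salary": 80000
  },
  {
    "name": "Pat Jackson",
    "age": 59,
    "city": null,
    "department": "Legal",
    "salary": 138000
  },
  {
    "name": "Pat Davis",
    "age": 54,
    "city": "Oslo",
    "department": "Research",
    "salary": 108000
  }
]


Checking for missing (null) values in 6 records:

  Noah Harris: complete
  Bob Wilson: city, department, salary
  Dave Smith: complete
  Pat Jones: complete
  Pat Jackson: city
  Pat Davis: complete

Per field:
  name: 0 missing
  age: 0 missing
  city: 2 missing
  department: 1 missing
  salary: 1 missing

Total missing values: 4
Records with any missing: 2

4 missing values (city: 2, department: 1, salary: 1); 2 incomplete records


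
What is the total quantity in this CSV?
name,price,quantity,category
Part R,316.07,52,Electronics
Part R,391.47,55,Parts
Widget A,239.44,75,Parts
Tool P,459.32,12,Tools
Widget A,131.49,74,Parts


Computing total quantity:
Values: [52, 55, 75, 12, 74]
Sum = 268

268


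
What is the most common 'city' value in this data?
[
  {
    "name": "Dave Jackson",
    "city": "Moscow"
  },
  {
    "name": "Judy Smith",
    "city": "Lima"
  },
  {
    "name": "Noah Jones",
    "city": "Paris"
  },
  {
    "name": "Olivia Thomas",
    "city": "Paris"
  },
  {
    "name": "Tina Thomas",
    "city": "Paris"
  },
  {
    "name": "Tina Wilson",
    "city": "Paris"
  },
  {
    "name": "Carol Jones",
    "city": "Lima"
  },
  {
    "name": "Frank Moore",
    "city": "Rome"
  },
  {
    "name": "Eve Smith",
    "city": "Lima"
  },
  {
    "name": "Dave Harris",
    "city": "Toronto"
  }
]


Counting 'city' values across 10 records:

  Paris: 4 ####
  Lima: 3 ###
  Moscow: 1 #
  Rome: 1 #
  Toronto: 1 #

Most common: Paris (4 times)

Paris (4 times)


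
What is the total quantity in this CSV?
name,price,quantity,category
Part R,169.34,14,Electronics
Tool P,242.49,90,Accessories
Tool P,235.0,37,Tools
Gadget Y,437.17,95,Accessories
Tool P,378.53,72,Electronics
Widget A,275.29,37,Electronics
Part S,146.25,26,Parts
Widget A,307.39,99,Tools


Computing total quantity:
Values: [14, 90, 37, 95, 72, 37, 26, 99]
Sum = 470

470


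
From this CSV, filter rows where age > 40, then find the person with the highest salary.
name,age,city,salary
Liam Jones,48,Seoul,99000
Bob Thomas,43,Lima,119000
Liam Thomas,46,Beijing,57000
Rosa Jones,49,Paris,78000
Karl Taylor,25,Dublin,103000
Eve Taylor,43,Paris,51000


Filter: age > 40
Sort by: salary (descending)

Filtered records (5):
  Bob Thomas, age 43, salary $119000
  Liam Jones, age 48, salary $99000
  Rosa Jones, age 49, salary $78000
  Liam Thomas, age 46, salary $57000
  Eve Taylor, age 43, salary $51000

Highest salary: Bob Thomas ($119000)

Bob Thomas
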